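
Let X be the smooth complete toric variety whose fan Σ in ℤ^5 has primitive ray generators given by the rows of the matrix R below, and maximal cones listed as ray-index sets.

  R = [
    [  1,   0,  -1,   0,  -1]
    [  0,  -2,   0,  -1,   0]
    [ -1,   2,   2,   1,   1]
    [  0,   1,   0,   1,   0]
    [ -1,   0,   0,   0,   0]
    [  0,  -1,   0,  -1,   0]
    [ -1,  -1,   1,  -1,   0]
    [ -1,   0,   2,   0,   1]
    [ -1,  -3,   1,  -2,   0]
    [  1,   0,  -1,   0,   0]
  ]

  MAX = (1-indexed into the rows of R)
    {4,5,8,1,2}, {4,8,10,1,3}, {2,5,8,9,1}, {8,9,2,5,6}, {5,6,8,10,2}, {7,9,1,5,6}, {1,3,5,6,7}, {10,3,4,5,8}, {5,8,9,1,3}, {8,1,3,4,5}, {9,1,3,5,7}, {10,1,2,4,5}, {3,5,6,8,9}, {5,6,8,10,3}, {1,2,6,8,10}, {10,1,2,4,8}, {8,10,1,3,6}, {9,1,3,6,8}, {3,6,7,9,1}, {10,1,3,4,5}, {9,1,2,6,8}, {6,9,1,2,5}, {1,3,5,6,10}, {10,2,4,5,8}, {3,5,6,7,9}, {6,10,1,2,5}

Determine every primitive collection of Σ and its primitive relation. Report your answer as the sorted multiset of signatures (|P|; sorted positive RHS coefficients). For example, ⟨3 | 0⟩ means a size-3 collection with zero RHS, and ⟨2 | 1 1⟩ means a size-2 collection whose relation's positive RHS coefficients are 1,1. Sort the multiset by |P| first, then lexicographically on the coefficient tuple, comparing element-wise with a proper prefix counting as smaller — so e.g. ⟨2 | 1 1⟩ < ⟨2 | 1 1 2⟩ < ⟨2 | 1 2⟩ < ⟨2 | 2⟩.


The 11 primitive collections of Σ (r=10, n=5):

  P = {4,6}:  v_{4} + v_{6} = 0  →  sig = ⟨2 | 0⟩
  P = {2,3}:  v_{2} + v_{3} = v_{8}  →  sig = ⟨2 | 1⟩
  P = {2,7}:  v_{2} + v_{7} = v_{9}  →  sig = ⟨2 | 1⟩
  P = {7,10}:  v_{7} + v_{10} = v_{6}  →  sig = ⟨2 | 1⟩
  P = {7,8}:  v_{7} + v_{8} = v_{3} + v_{9}  →  sig = ⟨2 | 1 1⟩
  P = {9,10}:  v_{9} + v_{10} = v_{2} + v_{6}  →  sig = ⟨2 | 1 1⟩
  P = {4,7}:  v_{4} + v_{7} = v_{1} + v_{5} + v_{8}  →  sig = ⟨2 | 1 1 1⟩
  P = {4,9}:  v_{4} + v_{9} = v_{1} + v_{2} + v_{5} + v_{8}  →  sig = ⟨2 | 1 1 1 1⟩
  P = {1,5,8,10}:  v_{1} + v_{5} + v_{8} + v_{10} = 0  →  sig = ⟨4 | 0⟩
  P = {1,5,6,8}:  v_{1} + v_{5} + v_{6} + v_{8} = v_{7}  →  sig = ⟨4 | 1⟩
  P = {1,3,5,6,9}:  v_{1} + v_{3} + v_{5} + v_{6} + v_{9} = 2·v_{7}  →  sig = ⟨5 | 2⟩

so the primitive-relation signature multiset is
    ⟨2 | 0⟩
    ⟨2 | 1⟩
    ⟨2 | 1⟩
    ⟨2 | 1⟩
    ⟨2 | 1 1⟩
    ⟨2 | 1 1⟩
    ⟨2 | 1 1 1⟩
    ⟨2 | 1 1 1 1⟩
    ⟨4 | 0⟩
    ⟨4 | 1⟩
    ⟨5 | 2⟩


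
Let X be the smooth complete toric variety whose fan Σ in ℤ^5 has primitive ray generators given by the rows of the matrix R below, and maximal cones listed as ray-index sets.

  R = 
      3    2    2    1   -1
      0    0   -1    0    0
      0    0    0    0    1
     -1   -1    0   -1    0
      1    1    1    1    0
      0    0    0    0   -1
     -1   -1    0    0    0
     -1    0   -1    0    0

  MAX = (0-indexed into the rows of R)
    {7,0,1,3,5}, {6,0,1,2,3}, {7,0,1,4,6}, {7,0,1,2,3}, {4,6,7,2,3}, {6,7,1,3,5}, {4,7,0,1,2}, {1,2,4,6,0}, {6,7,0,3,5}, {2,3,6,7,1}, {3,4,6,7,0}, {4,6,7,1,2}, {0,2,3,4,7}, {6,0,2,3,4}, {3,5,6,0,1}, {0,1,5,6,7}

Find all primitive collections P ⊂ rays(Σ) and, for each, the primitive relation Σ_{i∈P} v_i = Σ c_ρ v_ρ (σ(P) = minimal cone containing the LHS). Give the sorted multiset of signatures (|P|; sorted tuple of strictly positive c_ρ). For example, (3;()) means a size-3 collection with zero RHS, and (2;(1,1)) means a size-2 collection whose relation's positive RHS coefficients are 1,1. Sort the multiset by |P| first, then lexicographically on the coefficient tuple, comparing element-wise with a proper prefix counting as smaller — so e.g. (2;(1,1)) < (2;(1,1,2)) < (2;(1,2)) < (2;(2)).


5 minimal non-faces of Δ(Σ) (on 8 rays):

  • {2,5}:  v_{2} + v_{5} = 0  →  sig = (2;())
  • {4,5}:  v_{4} + v_{5} = v_{0} + v_{6} + v_{7}  →  sig = (2;(1,1,1))
  • {1,3,4}:  v_{1} + v_{3} + v_{4} = 0  →  sig = (3;())
  • {0,2,6,7}:  v_{0} + v_{2} + v_{6} + v_{7} = v_{4}  →  sig = (4;(1))
  • {0,1,3,6,7}:  v_{0} + v_{1} + v_{3} + v_{6} + v_{7} = v_{5}  →  sig = (5;(1))

Signatures (|P|; sorted positive RHS coefficients), sorted:
    (2;())
    (2;(1,1,1))
    (3;())
    (4;(1))
    (5;(1))


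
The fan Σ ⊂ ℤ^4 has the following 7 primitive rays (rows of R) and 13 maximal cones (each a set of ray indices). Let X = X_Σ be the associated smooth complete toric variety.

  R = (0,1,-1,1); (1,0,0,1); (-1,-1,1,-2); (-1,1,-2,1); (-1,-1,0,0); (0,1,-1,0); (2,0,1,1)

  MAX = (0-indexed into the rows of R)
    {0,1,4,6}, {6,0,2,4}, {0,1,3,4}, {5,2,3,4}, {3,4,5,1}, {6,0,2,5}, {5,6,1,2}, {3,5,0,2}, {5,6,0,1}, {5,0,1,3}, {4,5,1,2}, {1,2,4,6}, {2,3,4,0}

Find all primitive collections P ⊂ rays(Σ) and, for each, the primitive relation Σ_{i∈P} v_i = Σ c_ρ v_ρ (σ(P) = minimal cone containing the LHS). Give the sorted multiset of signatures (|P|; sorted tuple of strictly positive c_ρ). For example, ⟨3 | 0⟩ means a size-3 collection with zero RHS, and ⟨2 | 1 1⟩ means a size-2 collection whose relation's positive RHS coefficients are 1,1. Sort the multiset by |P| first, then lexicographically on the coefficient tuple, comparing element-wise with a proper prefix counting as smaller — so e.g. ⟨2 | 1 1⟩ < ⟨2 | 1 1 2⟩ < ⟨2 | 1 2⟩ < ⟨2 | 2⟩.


Minimal non-faces — 5 found among 7 rays, 13 max cones:

  P = {3,6}:  v_{3} + v_{6} = v_{0} + v_{1}  →  sig = ⟨2 | 1 1⟩
  P = {0,1,2}:  v_{0} + v_{1} + v_{2} = 0  →  sig = ⟨3 | 0⟩
  P = {0,4,5}:  v_{0} + v_{4} + v_{5} = v_{3}  →  sig = ⟨3 | 1⟩
  P = {4,5,6}:  v_{4} + v_{5} + v_{6} = v_{1}  →  sig = ⟨3 | 1⟩
  P = {1,2,3}:  v_{1} + v_{2} + v_{3} = v_{4} + v_{5}  →  sig = ⟨3 | 1 1⟩

Hence PRS(X_Σ) =
[⟨2 | 1 1⟩, ⟨3 | 0⟩, ⟨3 | 1⟩, ⟨3 | 1⟩, ⟨3 | 1 1⟩]


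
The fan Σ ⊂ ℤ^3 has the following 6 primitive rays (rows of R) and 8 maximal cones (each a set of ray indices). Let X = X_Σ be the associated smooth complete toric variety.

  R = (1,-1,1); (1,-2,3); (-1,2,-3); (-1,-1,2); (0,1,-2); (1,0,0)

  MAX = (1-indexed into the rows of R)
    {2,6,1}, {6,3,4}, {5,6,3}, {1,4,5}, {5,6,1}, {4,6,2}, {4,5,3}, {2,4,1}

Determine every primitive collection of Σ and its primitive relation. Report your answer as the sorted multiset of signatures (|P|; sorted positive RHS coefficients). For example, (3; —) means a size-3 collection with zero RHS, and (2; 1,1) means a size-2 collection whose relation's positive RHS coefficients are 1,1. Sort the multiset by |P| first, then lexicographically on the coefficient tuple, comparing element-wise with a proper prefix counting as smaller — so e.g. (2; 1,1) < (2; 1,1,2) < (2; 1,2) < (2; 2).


The 5 primitive collections of Σ (r=6, n=3):

  P={2,3}:  v_{2} + v_{3} = 0  so sig = (2; —)
  P={1,3}:  v_{1} + v_{3} = v_{5}  so sig = (2; 1)
  P={2,5}:  v_{2} + v_{5} = v_{1}  so sig = (2; 1)
  P={4,5,6}:  v_{4} + v_{5} + v_{6} = 0  so sig = (3; —)
  P={1,4,6}:  v_{1} + v_{4} + v_{6} = v_{2}  so sig = (3; 1)

so the primitive-relation signature multiset is
[(2; —), (2; 1), (2; 1), (3; —), (3; 1)]


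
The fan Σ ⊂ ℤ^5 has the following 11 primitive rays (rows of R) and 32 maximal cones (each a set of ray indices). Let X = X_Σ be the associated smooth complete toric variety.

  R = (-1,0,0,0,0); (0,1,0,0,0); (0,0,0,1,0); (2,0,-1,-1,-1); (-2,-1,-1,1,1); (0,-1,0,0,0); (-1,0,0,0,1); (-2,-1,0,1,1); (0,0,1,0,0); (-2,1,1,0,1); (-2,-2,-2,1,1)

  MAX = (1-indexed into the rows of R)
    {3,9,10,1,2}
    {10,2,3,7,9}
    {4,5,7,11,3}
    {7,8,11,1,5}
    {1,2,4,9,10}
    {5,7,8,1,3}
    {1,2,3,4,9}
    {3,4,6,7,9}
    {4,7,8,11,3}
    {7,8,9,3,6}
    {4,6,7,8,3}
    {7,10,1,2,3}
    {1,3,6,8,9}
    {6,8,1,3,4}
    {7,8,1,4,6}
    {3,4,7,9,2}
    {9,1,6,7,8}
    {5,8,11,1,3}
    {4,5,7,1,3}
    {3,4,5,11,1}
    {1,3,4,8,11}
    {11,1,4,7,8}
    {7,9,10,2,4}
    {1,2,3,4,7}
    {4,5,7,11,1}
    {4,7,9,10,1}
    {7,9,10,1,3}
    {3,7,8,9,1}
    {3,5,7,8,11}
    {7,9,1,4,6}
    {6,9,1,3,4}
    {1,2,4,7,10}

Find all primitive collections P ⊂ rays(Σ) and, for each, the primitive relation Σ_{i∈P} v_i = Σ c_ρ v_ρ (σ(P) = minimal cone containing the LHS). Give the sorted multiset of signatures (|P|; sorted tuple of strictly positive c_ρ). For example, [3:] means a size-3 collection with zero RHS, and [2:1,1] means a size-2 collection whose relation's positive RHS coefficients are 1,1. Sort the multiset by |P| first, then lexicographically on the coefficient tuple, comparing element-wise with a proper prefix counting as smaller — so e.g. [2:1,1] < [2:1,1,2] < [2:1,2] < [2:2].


|primitive collections| = 20. Relations:

  {2,6}:  v_{2} + v_{6} = 0  ⇒ sig = [2:]
  {5,9}:  v_{5} + v_{9} = v_{8}  ⇒ sig = [2:1]
  {2,8}:  v_{2} + v_{8} = v_{1} + v_{3} + v_{7}  ⇒ sig = [2:1,1,1]
  {6,10}:  v_{6} + v_{10} = v_{1} + v_{7} + v_{9}  ⇒ sig = [2:1,1,1]
  {10,11}:  v_{10} + v_{11} = v_{1} + v_{5} + v_{7}  ⇒ sig = [2:1,1,1]
  {2,11}:  v_{2} + v_{11} = v_{1} + v_{3} + v_{4} + v_{5} + v_{7}  ⇒ sig = [2:1,1,1,1,1]
  {8,10}:  v_{8} + v_{10} = 2·v_{1} + v_{3} + 2·v_{7} + v_{9}  ⇒ sig = [2:1,1,2,2]
  {5,6}:  v_{5} + v_{6} = v_{4} + 2·v_{8}  ⇒ sig = [2:1,2]
  {9,11}:  v_{9} + v_{11} = v_{4} + 2·v_{8}  ⇒ sig = [2:1,2]
  {5,10}:  v_{5} + v_{10} = 2·v_{1} + v_{3} + 2·v_{7}  ⇒ sig = [2:1,2,2]
  {2,5}:  v_{2} + v_{5} = 2·v_{1} + 2·v_{3} + v_{4} + 2·v_{7}  ⇒ sig = [2:1,2,2,2]
  {6,11}:  v_{6} + v_{11} = 2·v_{4} + 3·v_{8}  ⇒ sig = [2:2,3]
  {3,4,10}:  v_{3} + v_{4} + v_{10} = v_{2}  ⇒ sig = [3:1]
  {4,5,8}:  v_{4} + v_{5} + v_{8} = v_{11}  ⇒ sig = [3:1]
  {4,8,9}:  v_{4} + v_{8} + v_{9} = v_{6}  ⇒ sig = [3:1]
  {1,2,7,9}:  v_{1} + v_{2} + v_{7} + v_{9} = v_{10}  ⇒ sig = [4:1]
  {1,3,6,7}:  v_{1} + v_{3} + v_{6} + v_{7} = v_{8}  ⇒ sig = [4:1]
  {1,3,7,11}:  v_{1} + v_{3} + v_{7} + v_{11} = 2·v_{5}  ⇒ sig = [4:2]
  {1,3,4,7,9}:  v_{1} + v_{3} + v_{4} + v_{7} + v_{9} = 0  ⇒ sig = [5:]
  {1,3,4,7,8}:  v_{1} + v_{3} + v_{4} + v_{7} + v_{8} = v_{5}  ⇒ sig = [5:1]

so the primitive-relation signature multiset is
{ [2:],  [2:1],  [2:1,1,1] ×3,  [2:1,1,1,1,1],  [2:1,1,2,2],  [2:1,2] ×2,  [2:1,2,2],  [2:1,2,2,2],  [2:2,3],  [3:1] ×3,  [4:1] ×2,  [4:2],  [5:],  [5:1] }


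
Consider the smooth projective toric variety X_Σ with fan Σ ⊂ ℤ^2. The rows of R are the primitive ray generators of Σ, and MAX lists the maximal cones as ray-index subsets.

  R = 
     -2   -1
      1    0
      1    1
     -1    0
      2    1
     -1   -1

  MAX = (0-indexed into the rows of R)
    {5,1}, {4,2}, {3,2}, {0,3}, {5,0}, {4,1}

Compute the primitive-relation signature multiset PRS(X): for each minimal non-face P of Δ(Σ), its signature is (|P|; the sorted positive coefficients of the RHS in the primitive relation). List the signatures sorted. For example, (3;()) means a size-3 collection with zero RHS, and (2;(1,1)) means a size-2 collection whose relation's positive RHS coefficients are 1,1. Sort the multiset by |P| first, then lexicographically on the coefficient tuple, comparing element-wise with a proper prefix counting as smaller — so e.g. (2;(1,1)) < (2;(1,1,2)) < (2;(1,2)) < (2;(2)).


9 minimal non-faces of Δ(Σ) (on 6 rays):

  • {0,4}:  v_{0} + v_{4} = 0  →  sig = (2;())
  • {1,3}:  v_{1} + v_{3} = 0  →  sig = (2;())
  • {2,5}:  v_{2} + v_{5} = 0  →  sig = (2;())
  • {0,1}:  v_{0} + v_{1} = v_{5}  →  sig = (2;(1))
  • {0,2}:  v_{0} + v_{2} = v_{3}  →  sig = (2;(1))
  • {1,2}:  v_{1} + v_{2} = v_{4}  →  sig = (2;(1))
  • {3,4}:  v_{3} + v_{4} = v_{2}  →  sig = (2;(1))
  • {3,5}:  v_{3} + v_{5} = v_{0}  →  sig = (2;(1))
  • {4,5}:  v_{4} + v_{5} = v_{1}  →  sig = (2;(1))

Hence PRS(X_Σ) =
    |P|=2: 9 collections, coeffs (), (), (), (1), (1), (1), (1), (1), (1)


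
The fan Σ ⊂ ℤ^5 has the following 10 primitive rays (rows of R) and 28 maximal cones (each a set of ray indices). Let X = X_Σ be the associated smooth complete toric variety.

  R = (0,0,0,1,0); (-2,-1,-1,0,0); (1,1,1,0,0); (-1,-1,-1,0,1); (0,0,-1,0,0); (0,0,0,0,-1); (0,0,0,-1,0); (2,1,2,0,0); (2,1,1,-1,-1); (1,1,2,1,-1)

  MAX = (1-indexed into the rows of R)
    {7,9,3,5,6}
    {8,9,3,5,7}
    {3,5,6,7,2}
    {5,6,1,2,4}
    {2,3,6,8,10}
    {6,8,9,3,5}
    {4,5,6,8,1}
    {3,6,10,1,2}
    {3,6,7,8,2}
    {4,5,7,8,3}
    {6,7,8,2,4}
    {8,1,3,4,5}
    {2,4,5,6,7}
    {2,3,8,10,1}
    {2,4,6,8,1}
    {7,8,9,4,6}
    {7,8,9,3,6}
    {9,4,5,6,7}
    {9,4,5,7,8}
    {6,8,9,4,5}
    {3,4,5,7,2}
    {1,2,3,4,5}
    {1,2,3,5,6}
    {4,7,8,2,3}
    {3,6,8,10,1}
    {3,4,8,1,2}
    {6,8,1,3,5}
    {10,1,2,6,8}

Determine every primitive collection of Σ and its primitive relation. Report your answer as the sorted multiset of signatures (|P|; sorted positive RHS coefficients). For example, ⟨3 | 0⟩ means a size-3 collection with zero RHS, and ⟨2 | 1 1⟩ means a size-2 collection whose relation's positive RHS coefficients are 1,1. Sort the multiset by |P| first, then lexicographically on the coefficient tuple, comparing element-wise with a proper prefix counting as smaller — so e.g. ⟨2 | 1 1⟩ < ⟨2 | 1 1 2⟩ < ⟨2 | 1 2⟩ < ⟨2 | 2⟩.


|primitive collections| = 12. Relations:

  {1,7}:  v_{1} + v_{7} = 0 ; sig = ⟨2 | 0⟩
  {2,9}:  v_{2} + v_{9} = v_{6} + v_{7} ; sig = ⟨2 | 1 1⟩
  {1,9}:  v_{1} + v_{9} = v_{5} + v_{6} + v_{8} ; sig = ⟨2 | 1 1 1⟩
  {4,10}:  v_{4} + v_{10} = v_{1} + v_{2} + v_{8} ; sig = ⟨2 | 1 1 1⟩
  {5,10}:  v_{5} + v_{10} = v_{1} + v_{3} + v_{6} ; sig = ⟨2 | 1 1 1⟩
  {7,10}:  v_{7} + v_{10} = v_{2} + v_{3} + v_{6} + v_{8} ; sig = ⟨2 | 1 1 1 1⟩
  {9,10}:  v_{9} + v_{10} = v_{3} + 2·v_{6} + v_{8} ; sig = ⟨2 | 1 1 2⟩
  {2,5,8}:  v_{2} + v_{5} + v_{8} = 0 ; sig = ⟨3 | 0⟩
  {3,4,6}:  v_{3} + v_{4} + v_{6} = 0 ; sig = ⟨3 | 0⟩
  {3,4,9}:  v_{3} + v_{4} + v_{9} = v_{5} + v_{7} + v_{8} ; sig = ⟨3 | 1 1 1⟩
  {5,6,7,8}:  v_{5} + v_{6} + v_{7} + v_{8} = v_{9} ; sig = ⟨4 | 1⟩
  {1,2,3,6,8}:  v_{1} + v_{2} + v_{3} + v_{6} + v_{8} = v_{10} ; sig = ⟨5 | 1⟩

Signatures (|P|; sorted positive RHS coefficients), sorted:
    |P|=2: 7 collections, coeffs (), (1,1), (1,1,1), (1,1,1), (1,1,1), (1,1,1,1), (1,1,2)
    |P|=3: 3 collections, coeffs (), (), (1,1,1)
    |P|=4: 1 collection, coeffs (1)
    |P|=5: 1 collection, coeffs (1)


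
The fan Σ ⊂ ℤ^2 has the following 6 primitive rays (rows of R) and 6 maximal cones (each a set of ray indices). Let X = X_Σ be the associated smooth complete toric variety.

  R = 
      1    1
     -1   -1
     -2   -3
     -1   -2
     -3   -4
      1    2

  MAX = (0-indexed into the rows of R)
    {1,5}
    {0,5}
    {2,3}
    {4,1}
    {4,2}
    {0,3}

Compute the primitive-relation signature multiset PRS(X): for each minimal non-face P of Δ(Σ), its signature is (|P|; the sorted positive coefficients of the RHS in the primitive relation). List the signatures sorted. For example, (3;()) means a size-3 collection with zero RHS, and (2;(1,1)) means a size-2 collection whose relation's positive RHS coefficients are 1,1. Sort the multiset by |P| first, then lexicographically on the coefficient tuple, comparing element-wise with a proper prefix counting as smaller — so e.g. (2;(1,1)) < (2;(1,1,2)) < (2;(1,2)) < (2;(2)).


|primitive collections| = 9. Relations:

  • {0,1}:  v_{0} + v_{1} = 0 ; sig = (2;())
  • {3,5}:  v_{3} + v_{5} = 0 ; sig = (2;())
  • {0,2}:  v_{0} + v_{2} = v_{3} ; sig = (2;(1))
  • {0,4}:  v_{0} + v_{4} = v_{2} ; sig = (2;(1))
  • {1,2}:  v_{1} + v_{2} = v_{4} ; sig = (2;(1))
  • {1,3}:  v_{1} + v_{3} = v_{2} ; sig = (2;(1))
  • {2,5}:  v_{2} + v_{5} = v_{1} ; sig = (2;(1))
  • {3,4}:  v_{3} + v_{4} = 2·v_{2} ; sig = (2;(2))
  • {4,5}:  v_{4} + v_{5} = 2·v_{1} ; sig = (2;(2))

Signatures (|P|; sorted positive RHS coefficients), sorted:
    (2;())
    (2;())
    (2;(1))
    (2;(1))
    (2;(1))
    (2;(1))
    (2;(1))
    (2;(2))
    (2;(2))


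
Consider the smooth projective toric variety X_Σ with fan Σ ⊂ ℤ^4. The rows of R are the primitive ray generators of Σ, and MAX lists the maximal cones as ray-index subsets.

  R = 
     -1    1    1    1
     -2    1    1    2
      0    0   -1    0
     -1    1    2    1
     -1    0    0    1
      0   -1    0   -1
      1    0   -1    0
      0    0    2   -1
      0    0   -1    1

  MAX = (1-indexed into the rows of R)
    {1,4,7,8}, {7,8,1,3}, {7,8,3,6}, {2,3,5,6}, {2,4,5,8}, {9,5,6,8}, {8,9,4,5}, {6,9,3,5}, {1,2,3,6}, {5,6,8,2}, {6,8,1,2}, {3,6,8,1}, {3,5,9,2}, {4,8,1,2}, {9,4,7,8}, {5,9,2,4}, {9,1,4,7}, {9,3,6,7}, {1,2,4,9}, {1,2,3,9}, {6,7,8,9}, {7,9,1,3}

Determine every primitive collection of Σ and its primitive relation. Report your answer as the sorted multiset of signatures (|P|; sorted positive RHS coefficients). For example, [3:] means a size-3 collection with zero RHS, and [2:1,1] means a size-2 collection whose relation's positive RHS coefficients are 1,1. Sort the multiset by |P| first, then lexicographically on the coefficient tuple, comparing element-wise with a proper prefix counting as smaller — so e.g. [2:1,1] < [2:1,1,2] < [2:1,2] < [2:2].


13 minimal non-faces of Δ(Σ) (on 9 rays):

  {1,5}:  v_{1} + v_{5} = v_{2} — sig = [2:1]
  {3,4}:  v_{3} + v_{4} = v_{1} — sig = [2:1]
  {5,7}:  v_{5} + v_{7} = v_{9} — sig = [2:1]
  {2,7}:  v_{2} + v_{7} = v_{1} + v_{9} — sig = [2:1,1]
  {4,6}:  v_{4} + v_{6} = v_{5} + v_{8} — sig = [2:1,1]
  {1,6,7}:  v_{1} + v_{6} + v_{7} = 0 — sig = [3:]
  {3,8,9}:  v_{3} + v_{8} + v_{9} = 0 — sig = [3:]
  {1,6,9}:  v_{1} + v_{6} + v_{9} = v_{5} — sig = [3:1]
  {1,8,9}:  v_{1} + v_{8} + v_{9} = v_{4} — sig = [3:1]
  {2,8,9}:  v_{2} + v_{8} + v_{9} = v_{4} + v_{5} — sig = [3:1,1]
  {3,5,8}:  v_{3} + v_{5} + v_{8} = v_{1} + v_{6} — sig = [3:1,1]
  {2,3,8}:  v_{2} + v_{3} + v_{8} = 2·v_{1} + v_{6} — sig = [3:1,2]
  {2,6,9}:  v_{2} + v_{6} + v_{9} = 2·v_{5} — sig = [3:2]

Signatures (|P|; sorted positive RHS coefficients), sorted:
[[2:1], [2:1], [2:1], [2:1,1], [2:1,1], [3:], [3:], [3:1], [3:1], [3:1,1], [3:1,1], [3:1,2], [3:2]]


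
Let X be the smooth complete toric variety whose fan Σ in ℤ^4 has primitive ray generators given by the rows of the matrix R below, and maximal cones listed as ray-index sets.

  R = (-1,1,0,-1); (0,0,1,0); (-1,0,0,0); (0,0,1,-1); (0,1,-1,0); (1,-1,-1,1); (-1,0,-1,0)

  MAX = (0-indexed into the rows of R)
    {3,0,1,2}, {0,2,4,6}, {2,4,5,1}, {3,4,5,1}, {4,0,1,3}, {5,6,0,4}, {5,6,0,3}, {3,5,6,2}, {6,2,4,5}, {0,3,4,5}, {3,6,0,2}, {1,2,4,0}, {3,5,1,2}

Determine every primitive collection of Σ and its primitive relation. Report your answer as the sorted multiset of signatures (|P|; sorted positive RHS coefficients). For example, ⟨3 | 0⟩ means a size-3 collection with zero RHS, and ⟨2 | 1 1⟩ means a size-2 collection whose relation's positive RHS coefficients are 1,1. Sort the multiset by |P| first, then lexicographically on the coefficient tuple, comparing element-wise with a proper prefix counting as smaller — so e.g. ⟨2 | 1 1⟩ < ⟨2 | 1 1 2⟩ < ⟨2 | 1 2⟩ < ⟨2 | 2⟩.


Primitive collections (5):

  • {1,6}:  v_{1} + v_{6} = v_{2}  →  sig = ⟨2 | 1⟩
  • {0,1,5}:  v_{0} + v_{1} + v_{5} = 0  →  sig = ⟨3 | 0⟩
  • {0,2,5}:  v_{0} + v_{2} + v_{5} = v_{6}  →  sig = ⟨3 | 1⟩
  • {2,3,4}:  v_{2} + v_{3} + v_{4} = v_{0}  →  sig = ⟨3 | 1⟩
  • {3,4,6}:  v_{3} + v_{4} + v_{6} = 2·v_{0} + v_{5}  →  sig = ⟨3 | 1 2⟩

so the primitive-relation signature multiset is
    |P|=2: 1 collection, coeffs (1)
    |P|=3: 4 collections, coeffs (), (1), (1), (1,2)


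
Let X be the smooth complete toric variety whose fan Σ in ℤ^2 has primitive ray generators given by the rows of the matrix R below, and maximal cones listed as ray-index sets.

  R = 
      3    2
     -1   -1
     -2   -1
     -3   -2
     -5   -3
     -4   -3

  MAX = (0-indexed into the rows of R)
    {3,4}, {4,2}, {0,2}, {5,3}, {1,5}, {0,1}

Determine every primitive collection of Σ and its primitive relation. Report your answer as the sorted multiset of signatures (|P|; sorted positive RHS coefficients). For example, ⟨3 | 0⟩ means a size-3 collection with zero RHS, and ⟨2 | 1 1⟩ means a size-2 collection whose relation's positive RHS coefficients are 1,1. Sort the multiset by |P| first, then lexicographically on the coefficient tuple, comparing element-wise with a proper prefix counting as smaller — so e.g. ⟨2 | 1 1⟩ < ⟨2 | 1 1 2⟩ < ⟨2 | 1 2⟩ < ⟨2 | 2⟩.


9 minimal non-faces of Δ(Σ) (on 6 rays):

  P={0,3}:  v_{0} + v_{3} = 0 — sig = ⟨2 | 0⟩
  P={0,4}:  v_{0} + v_{4} = v_{2} — sig = ⟨2 | 1⟩
  P={0,5}:  v_{0} + v_{5} = v_{1} — sig = ⟨2 | 1⟩
  P={1,2}:  v_{1} + v_{2} = v_{3} — sig = ⟨2 | 1⟩
  P={1,3}:  v_{1} + v_{3} = v_{5} — sig = ⟨2 | 1⟩
  P={2,3}:  v_{2} + v_{3} = v_{4} — sig = ⟨2 | 1⟩
  P={1,4}:  v_{1} + v_{4} = 2·v_{3} — sig = ⟨2 | 2⟩
  P={2,5}:  v_{2} + v_{5} = 2·v_{3} — sig = ⟨2 | 2⟩
  P={4,5}:  v_{4} + v_{5} = 3·v_{3} — sig = ⟨2 | 3⟩

Hence PRS(X_Σ) =
[⟨2 | 0⟩, ⟨2 | 1⟩, ⟨2 | 1⟩, ⟨2 | 1⟩, ⟨2 | 1⟩, ⟨2 | 1⟩, ⟨2 | 2⟩, ⟨2 | 2⟩, ⟨2 | 3⟩]


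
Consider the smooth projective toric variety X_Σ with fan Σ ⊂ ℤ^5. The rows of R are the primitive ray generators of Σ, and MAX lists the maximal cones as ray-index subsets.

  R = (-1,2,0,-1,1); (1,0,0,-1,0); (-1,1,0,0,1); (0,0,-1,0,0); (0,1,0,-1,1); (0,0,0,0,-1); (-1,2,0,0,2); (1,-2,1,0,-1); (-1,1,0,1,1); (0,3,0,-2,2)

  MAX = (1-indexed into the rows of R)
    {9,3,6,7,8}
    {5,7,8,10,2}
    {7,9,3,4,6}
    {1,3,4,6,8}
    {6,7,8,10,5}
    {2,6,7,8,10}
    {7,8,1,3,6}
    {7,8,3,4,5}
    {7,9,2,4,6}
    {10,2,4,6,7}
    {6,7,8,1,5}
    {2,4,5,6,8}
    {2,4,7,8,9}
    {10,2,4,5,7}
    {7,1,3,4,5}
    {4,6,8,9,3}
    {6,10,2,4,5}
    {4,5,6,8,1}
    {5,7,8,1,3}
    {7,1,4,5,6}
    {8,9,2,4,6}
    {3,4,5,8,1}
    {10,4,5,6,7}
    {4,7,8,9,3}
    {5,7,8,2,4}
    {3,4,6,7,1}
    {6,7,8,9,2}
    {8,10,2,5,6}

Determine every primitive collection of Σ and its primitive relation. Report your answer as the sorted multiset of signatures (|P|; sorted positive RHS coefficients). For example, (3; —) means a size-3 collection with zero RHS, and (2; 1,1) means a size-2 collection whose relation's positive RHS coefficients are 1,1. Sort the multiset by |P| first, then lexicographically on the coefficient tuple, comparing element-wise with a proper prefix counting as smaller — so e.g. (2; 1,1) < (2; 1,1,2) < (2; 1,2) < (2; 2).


|primitive collections| = 12. Relations:

  P = {2,3}:  v_{2} + v_{3} = v_{5}  ⇒ sig = (2; 1)
  P = {5,9}:  v_{5} + v_{9} = v_{7}  ⇒ sig = (2; 1)
  P = {1,9}:  v_{1} + v_{9} = v_{3} + v_{6} + v_{7}  ⇒ sig = (2; 1,1,1)
  P = {3,10}:  v_{3} + v_{10} = 2·v_{5} + v_{6} + v_{7}  ⇒ sig = (2; 1,1,2)
  P = {9,10}:  v_{9} + v_{10} = v_{2} + v_{6} + 2·v_{7}  ⇒ sig = (2; 1,1,2)
  P = {1,2}:  v_{1} + v_{2} = 2·v_{5} + v_{6}  ⇒ sig = (2; 1,2)
  P = {1,10}:  v_{1} + v_{10} = 3·v_{5} + 2·v_{6} + v_{7}  ⇒ sig = (2; 1,2,3)
  P = {3,5,6}:  v_{3} + v_{5} + v_{6} = v_{1}  ⇒ sig = (3; 1)
  P = {4,8,10}:  v_{4} + v_{8} + v_{10} = v_{2} + v_{5}  ⇒ sig = (3; 1,1)
  P = {4,6,7,8}:  v_{4} + v_{6} + v_{7} + v_{8} = 0  ⇒ sig = (4; —)
  P = {2,5,6,7}:  v_{2} + v_{5} + v_{6} + v_{7} = v_{10}  ⇒ sig = (4; 1)
  P = {1,4,7,8}:  v_{1} + v_{4} + v_{7} + v_{8} = v_{3} + v_{5}  ⇒ sig = (4; 1,1)

Sorted signature multiset PRS(X):
    |P|=2: 7 collections, coeffs (1), (1), (1,1,1), (1,1,2), (1,1,2), (1,2), (1,2,3)
    |P|=3: 2 collections, coeffs (1), (1,1)
    |P|=4: 3 collections, coeffs (), (1), (1,1)


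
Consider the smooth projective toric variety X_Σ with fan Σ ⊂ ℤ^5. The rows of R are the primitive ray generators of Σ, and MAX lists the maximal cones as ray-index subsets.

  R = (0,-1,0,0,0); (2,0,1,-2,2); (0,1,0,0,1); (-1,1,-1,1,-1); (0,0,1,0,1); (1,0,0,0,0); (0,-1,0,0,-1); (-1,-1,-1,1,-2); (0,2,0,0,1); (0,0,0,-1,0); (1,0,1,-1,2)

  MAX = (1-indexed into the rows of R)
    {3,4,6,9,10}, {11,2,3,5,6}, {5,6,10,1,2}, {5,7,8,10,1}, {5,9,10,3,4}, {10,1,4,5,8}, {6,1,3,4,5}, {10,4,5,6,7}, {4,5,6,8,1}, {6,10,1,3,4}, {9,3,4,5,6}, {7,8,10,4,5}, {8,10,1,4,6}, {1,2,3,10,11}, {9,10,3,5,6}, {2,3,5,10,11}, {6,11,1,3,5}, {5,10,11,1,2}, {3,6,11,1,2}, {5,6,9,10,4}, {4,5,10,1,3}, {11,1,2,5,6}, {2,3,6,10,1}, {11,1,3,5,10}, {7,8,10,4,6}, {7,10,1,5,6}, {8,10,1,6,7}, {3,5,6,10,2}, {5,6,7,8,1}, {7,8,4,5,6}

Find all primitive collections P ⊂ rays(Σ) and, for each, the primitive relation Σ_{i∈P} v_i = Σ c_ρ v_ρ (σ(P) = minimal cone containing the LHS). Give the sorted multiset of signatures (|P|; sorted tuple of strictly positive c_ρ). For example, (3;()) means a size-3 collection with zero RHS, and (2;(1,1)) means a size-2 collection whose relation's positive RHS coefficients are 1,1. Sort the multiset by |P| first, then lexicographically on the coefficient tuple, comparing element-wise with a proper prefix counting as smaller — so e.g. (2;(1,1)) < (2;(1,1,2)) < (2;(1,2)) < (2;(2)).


20 minimal non-faces of Δ(Σ) (on 11 rays):

  {3,7}:  v_{3} + v_{7} = 0 ; sig = (2;())
  {1,9}:  v_{1} + v_{9} = v_{3} ; sig = (2;(1))
  {4,11}:  v_{4} + v_{11} = v_{3} ; sig = (2;(1))
  {8,9}:  v_{8} + v_{9} = v_{4} ; sig = (2;(1))
  {8,11}:  v_{8} + v_{11} = v_{1} ; sig = (2;(1))
  {3,8}:  v_{3} + v_{8} = v_{1} + v_{4} ; sig = (2;(1,1))
  {2,4}:  v_{2} + v_{4} = v_{3} + v_{6} + v_{10} ; sig = (2;(1,1,1))
  {2,8}:  v_{2} + v_{8} = v_{1} + v_{6} + v_{10} ; sig = (2;(1,1,1))
  {7,9}:  v_{7} + v_{9} = v_{4} + v_{5} + v_{6} + v_{10} ; sig = (2;(1,1,1,1))
  {7,11}:  v_{7} + v_{11} = v_{1} + v_{5} + v_{6} + v_{10} ; sig = (2;(1,1,1,1))
  {9,11}:  v_{9} + v_{11} = 2·v_{3} + v_{5} + v_{6} + v_{10} ; sig = (2;(1,1,1,2))
  {2,7}:  v_{2} + v_{7} = v_{1} + v_{5} + 2·v_{6} + 2·v_{10} ; sig = (2;(1,1,2,2))
  {2,9}:  v_{2} + v_{9} = 2·v_{3} + v_{5} + 2·v_{6} + 2·v_{10} ; sig = (2;(1,2,2,2))
  {1,4,7}:  v_{1} + v_{4} + v_{7} = v_{8} ; sig = (3;(1))
  {6,10,11}:  v_{6} + v_{10} + v_{11} = v_{2} ; sig = (3;(1))
  {5,6,8,10}:  v_{5} + v_{6} + v_{8} + v_{10} = v_{7} ; sig = (4;(1))
  {1,2,3,5}:  v_{1} + v_{2} + v_{3} + v_{5} = 2·v_{11} ; sig = (4;(2))
  {1,4,5,6,10}:  v_{1} + v_{4} + v_{5} + v_{6} + v_{10} = 0 ; sig = (5;())
  {1,3,5,6,10}:  v_{1} + v_{3} + v_{5} + v_{6} + v_{10} = v_{11} ; sig = (5;(1))
  {3,4,5,6,10}:  v_{3} + v_{4} + v_{5} + v_{6} + v_{10} = v_{9} ; sig = (5;(1))

Signatures (|P|; sorted positive RHS coefficients), sorted:
    (2;())
    (2;(1))
    (2;(1))
    (2;(1))
    (2;(1))
    (2;(1,1))
    (2;(1,1,1))
    (2;(1,1,1))
    (2;(1,1,1,1))
    (2;(1,1,1,1))
    (2;(1,1,1,2))
    (2;(1,1,2,2))
    (2;(1,2,2,2))
    (3;(1))
    (3;(1))
    (4;(1))
    (4;(2))
    (5;())
    (5;(1))
    (5;(1))


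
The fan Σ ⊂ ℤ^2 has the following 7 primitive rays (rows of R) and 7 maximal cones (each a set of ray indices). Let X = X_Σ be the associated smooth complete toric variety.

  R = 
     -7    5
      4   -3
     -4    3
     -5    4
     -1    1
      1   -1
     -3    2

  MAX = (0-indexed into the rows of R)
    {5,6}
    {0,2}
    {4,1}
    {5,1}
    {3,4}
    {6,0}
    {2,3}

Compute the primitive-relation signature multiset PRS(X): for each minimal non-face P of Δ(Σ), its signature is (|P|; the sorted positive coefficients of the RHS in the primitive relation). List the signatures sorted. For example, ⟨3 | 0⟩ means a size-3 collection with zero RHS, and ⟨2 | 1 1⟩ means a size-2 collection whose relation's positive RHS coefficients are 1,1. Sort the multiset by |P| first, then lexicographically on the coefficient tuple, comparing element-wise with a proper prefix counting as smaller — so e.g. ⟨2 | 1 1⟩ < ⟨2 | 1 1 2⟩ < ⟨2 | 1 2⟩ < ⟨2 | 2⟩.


Minimal non-faces — 14 found among 7 rays, 7 max cones:

  P={1,2}:  v_{1} + v_{2} = 0  ⟹  sig = ⟨2 | 0⟩
  P={4,5}:  v_{4} + v_{5} = 0  ⟹  sig = ⟨2 | 0⟩
  P={0,1}:  v_{0} + v_{1} = v_{6}  ⟹  sig = ⟨2 | 1⟩
  P={1,3}:  v_{1} + v_{3} = v_{4}  ⟹  sig = ⟨2 | 1⟩
  P={1,6}:  v_{1} + v_{6} = v_{5}  ⟹  sig = ⟨2 | 1⟩
  P={2,4}:  v_{2} + v_{4} = v_{3}  ⟹  sig = ⟨2 | 1⟩
  P={2,5}:  v_{2} + v_{5} = v_{6}  ⟹  sig = ⟨2 | 1⟩
  P={2,6}:  v_{2} + v_{6} = v_{0}  ⟹  sig = ⟨2 | 1⟩
  P={3,5}:  v_{3} + v_{5} = v_{2}  ⟹  sig = ⟨2 | 1⟩
  P={4,6}:  v_{4} + v_{6} = v_{2}  ⟹  sig = ⟨2 | 1⟩
  P={0,4}:  v_{0} + v_{4} = 2·v_{2}  ⟹  sig = ⟨2 | 2⟩
  P={0,5}:  v_{0} + v_{5} = 2·v_{6}  ⟹  sig = ⟨2 | 2⟩
  P={3,6}:  v_{3} + v_{6} = 2·v_{2}  ⟹  sig = ⟨2 | 2⟩
  P={0,3}:  v_{0} + v_{3} = 3·v_{2}  ⟹  sig = ⟨2 | 3⟩

Sorted signature multiset PRS(X):
    ⟨2 | 0⟩
    ⟨2 | 0⟩
    ⟨2 | 1⟩
    ⟨2 | 1⟩
    ⟨2 | 1⟩
    ⟨2 | 1⟩
    ⟨2 | 1⟩
    ⟨2 | 1⟩
    ⟨2 | 1⟩
    ⟨2 | 1⟩
    ⟨2 | 2⟩
    ⟨2 | 2⟩
    ⟨2 | 2⟩
    ⟨2 | 3⟩


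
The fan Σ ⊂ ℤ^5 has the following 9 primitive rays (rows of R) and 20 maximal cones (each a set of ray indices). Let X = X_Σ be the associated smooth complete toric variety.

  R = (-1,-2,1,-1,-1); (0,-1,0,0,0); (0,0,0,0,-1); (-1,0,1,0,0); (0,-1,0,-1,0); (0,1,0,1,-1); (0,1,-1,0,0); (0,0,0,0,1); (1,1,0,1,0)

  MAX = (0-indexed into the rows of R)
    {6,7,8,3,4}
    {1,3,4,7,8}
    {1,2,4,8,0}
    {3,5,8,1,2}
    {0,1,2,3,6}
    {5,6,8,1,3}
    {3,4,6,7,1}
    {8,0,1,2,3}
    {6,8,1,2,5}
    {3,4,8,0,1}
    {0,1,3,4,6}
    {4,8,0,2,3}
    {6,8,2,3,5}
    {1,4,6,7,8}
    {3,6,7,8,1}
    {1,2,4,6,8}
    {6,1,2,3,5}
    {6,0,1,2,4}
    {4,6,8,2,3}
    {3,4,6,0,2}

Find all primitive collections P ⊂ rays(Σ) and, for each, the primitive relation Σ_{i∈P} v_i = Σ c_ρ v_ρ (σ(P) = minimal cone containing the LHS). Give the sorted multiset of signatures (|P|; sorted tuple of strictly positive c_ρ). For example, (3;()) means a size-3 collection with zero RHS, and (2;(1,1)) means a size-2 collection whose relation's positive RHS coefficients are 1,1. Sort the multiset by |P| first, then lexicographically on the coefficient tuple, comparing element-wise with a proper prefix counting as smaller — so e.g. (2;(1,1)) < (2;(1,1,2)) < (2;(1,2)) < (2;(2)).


Minimal non-faces — 9 found among 9 rays, 20 max cones:

  P={2,7}:  v_{2} + v_{7} = 0 — sig = (2;())
  P={4,5}:  v_{4} + v_{5} = v_{2} — sig = (2;(1))
  P={0,7}:  v_{0} + v_{7} = v_{1} + v_{3} + v_{4} — sig = (2;(1,1,1))
  P={5,7}:  v_{5} + v_{7} = v_{1} + v_{3} + v_{6} + v_{8} — sig = (2;(1,1,1,1))
  P={0,5}:  v_{0} + v_{5} = v_{1} + 2·v_{2} + v_{3} — sig = (2;(1,1,2))
  P={0,6,8}:  v_{0} + v_{6} + v_{8} = v_{2} — sig = (3;(1))
  P={1,2,3,4}:  v_{1} + v_{2} + v_{3} + v_{4} = v_{0} — sig = (4;(1))
  P={1,3,4,6,8}:  v_{1} + v_{3} + v_{4} + v_{6} + v_{8} = 0 — sig = (5;())
  P={1,2,3,6,8}:  v_{1} + v_{2} + v_{3} + v_{6} + v_{8} = v_{5} — sig = (5;(1))

so the primitive-relation signature multiset is
    |P|=2: 5 collections, coeffs (), (1), (1,1,1), (1,1,1,1), (1,1,2)
    |P|=3: 1 collection, coeffs (1)
    |P|=4: 1 collection, coeffs (1)
    |P|=5: 2 collections, coeffs (), (1)


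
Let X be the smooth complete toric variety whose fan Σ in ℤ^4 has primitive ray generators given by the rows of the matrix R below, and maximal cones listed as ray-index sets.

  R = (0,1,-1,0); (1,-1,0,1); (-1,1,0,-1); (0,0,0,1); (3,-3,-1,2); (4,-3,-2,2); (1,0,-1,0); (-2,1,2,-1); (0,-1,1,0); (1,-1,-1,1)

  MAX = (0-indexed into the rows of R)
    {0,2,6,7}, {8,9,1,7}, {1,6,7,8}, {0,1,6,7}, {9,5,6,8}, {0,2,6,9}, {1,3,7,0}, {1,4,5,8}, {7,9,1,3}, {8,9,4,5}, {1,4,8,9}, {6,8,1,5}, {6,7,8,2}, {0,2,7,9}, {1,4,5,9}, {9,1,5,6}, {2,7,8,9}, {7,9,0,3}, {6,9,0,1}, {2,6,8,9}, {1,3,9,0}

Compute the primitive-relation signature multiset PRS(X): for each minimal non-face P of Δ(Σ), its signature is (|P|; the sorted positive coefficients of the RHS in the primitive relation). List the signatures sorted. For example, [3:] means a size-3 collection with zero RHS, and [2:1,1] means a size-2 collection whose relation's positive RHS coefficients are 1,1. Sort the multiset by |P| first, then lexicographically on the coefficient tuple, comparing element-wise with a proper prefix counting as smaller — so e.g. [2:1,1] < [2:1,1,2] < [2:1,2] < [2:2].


Primitive collections (18):

  P = {0,8}:  v_{0} + v_{8} = 0  so sig = [2:]
  P = {1,2}:  v_{1} + v_{2} = 0  so sig = [2:]
  P = {4,6}:  v_{4} + v_{6} = v_{5}  so sig = [2:1]
  P = {3,6}:  v_{3} + v_{6} = v_{0} + v_{1}  so sig = [2:1,1]
  P = {4,7}:  v_{4} + v_{7} = v_{1} + v_{8}  so sig = [2:1,1]
  P = {0,4}:  v_{0} + v_{4} = v_{1} + v_{6} + v_{9}  so sig = [2:1,1,1]
  P = {2,3}:  v_{2} + v_{3} = v_{0} + v_{7} + v_{9}  so sig = [2:1,1,1]
  P = {2,4}:  v_{2} + v_{4} = v_{6} + v_{8} + v_{9}  so sig = [2:1,1,1]
  P = {3,8}:  v_{3} + v_{8} = v_{1} + v_{7} + v_{9}  so sig = [2:1,1,1]
  P = {5,7}:  v_{5} + v_{7} = v_{1} + v_{6} + v_{8}  so sig = [2:1,1,1]
  P = {0,5}:  v_{0} + v_{5} = v_{1} + 2·v_{6} + v_{9}  so sig = [2:1,1,2]
  P = {2,5}:  v_{2} + v_{5} = 2·v_{6} + v_{8} + v_{9}  so sig = [2:1,1,2]
  P = {3,5}:  v_{3} + v_{5} = 2·v_{1} + v_{6} + v_{9}  so sig = [2:1,1,2]
  P = {3,4}:  v_{3} + v_{4} = 2·v_{1} + v_{9}  so sig = [2:1,2]
  P = {6,7,9}:  v_{6} + v_{7} + v_{9} = 0  so sig = [3:]
  P = {0,1,7,9}:  v_{0} + v_{1} + v_{7} + v_{9} = v_{3}  so sig = [4:1]
  P = {1,6,8,9}:  v_{1} + v_{6} + v_{8} + v_{9} = v_{4}  so sig = [4:1]
  P = {1,5,8,9}:  v_{1} + v_{5} + v_{8} + v_{9} = 2·v_{4}  so sig = [4:2]

Signatures (|P|; sorted positive RHS coefficients), sorted:
{ [2:] ×2,  [2:1],  [2:1,1] ×2,  [2:1,1,1] ×5,  [2:1,1,2] ×3,  [2:1,2],  [3:],  [4:1] ×2,  [4:2] }


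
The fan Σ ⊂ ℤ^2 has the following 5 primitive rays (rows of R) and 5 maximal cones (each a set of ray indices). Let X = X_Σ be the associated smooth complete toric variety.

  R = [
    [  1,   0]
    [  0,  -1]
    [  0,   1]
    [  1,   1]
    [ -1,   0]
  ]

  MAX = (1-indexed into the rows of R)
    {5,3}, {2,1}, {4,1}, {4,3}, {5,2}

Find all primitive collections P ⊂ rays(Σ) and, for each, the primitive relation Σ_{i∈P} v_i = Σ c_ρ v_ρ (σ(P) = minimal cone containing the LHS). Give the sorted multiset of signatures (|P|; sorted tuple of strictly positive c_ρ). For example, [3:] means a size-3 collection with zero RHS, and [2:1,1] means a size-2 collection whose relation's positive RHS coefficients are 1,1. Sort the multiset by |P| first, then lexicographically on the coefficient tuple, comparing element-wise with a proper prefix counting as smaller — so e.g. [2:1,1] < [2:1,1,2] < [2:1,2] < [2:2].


Primitive collections (5):

  • {1,5}:  v_{1} + v_{5} = 0 ; sig = [2:]
  • {2,3}:  v_{2} + v_{3} = 0 ; sig = [2:]
  • {1,3}:  v_{1} + v_{3} = v_{4} ; sig = [2:1]
  • {2,4}:  v_{2} + v_{4} = v_{1} ; sig = [2:1]
  • {4,5}:  v_{4} + v_{5} = v_{3} ; sig = [2:1]

Signatures (|P|; sorted positive RHS coefficients), sorted:
[[2:], [2:], [2:1], [2:1], [2:1]]


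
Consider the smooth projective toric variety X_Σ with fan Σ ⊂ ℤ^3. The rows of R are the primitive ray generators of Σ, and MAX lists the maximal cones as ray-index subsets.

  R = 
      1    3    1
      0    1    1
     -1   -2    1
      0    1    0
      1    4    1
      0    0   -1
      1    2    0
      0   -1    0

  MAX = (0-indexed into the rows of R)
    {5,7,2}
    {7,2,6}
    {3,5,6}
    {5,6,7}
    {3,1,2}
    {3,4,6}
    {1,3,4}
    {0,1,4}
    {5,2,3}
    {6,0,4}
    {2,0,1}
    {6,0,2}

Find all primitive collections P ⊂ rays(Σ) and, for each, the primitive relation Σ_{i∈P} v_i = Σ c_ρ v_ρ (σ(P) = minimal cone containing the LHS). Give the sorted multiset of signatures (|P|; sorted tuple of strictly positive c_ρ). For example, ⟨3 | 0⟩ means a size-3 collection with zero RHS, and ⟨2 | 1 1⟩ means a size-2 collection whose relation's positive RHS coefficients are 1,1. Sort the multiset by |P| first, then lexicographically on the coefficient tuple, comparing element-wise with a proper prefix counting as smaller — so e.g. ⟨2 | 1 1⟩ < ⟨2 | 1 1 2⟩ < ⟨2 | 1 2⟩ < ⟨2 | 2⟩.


Primitive collections (12):

  P = {3,7}:  v_{3} + v_{7} = 0  so sig = ⟨2 | 0⟩
  P = {0,3}:  v_{0} + v_{3} = v_{4}  so sig = ⟨2 | 1⟩
  P = {1,5}:  v_{1} + v_{5} = v_{3}  so sig = ⟨2 | 1⟩
  P = {1,6}:  v_{1} + v_{6} = v_{0}  so sig = ⟨2 | 1⟩
  P = {4,7}:  v_{4} + v_{7} = v_{0}  so sig = ⟨2 | 1⟩
  P = {0,5}:  v_{0} + v_{5} = v_{3} + v_{6}  so sig = ⟨2 | 1 1⟩
  P = {1,7}:  v_{1} + v_{7} = v_{2} + v_{6}  so sig = ⟨2 | 1 1⟩
  P = {0,7}:  v_{0} + v_{7} = v_{2} + 2·v_{6}  so sig = ⟨2 | 1 2⟩
  P = {4,5}:  v_{4} + v_{5} = 2·v_{3} + v_{6}  so sig = ⟨2 | 1 2⟩
  P = {2,4}:  v_{2} + v_{4} = 2·v_{1}  so sig = ⟨2 | 2⟩
  P = {2,5,6}:  v_{2} + v_{5} + v_{6} = 0  so sig = ⟨3 | 0⟩
  P = {2,3,6}:  v_{2} + v_{3} + v_{6} = v_{1}  so sig = ⟨3 | 1⟩

Sorted signature multiset PRS(X):
    |P|=2: 10 collections, coeffs (), (1), (1), (1), (1), (1,1), (1,1), (1,2), (1,2), (2)
    |P|=3: 2 collections, coeffs (), (1)


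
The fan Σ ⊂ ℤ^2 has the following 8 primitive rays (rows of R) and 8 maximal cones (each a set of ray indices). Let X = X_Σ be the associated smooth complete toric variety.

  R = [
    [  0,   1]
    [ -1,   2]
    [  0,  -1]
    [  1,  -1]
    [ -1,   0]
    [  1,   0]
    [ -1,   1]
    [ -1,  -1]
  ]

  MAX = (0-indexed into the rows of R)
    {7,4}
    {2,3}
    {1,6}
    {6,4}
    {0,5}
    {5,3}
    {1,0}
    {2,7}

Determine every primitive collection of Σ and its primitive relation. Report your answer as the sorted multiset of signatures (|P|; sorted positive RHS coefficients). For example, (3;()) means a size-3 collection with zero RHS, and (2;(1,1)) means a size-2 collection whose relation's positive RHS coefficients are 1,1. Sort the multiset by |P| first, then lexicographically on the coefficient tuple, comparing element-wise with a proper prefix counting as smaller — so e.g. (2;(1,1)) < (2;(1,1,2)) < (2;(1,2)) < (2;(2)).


20 minimal non-faces of Δ(Σ) (on 8 rays):

  P = {0,2}:  v_{0} + v_{2} = 0  →  sig = (2;())
  P = {3,6}:  v_{3} + v_{6} = 0  →  sig = (2;())
  P = {4,5}:  v_{4} + v_{5} = 0  →  sig = (2;())
  P = {0,3}:  v_{0} + v_{3} = v_{5}  →  sig = (2;(1))
  P = {0,4}:  v_{0} + v_{4} = v_{6}  →  sig = (2;(1))
  P = {0,6}:  v_{0} + v_{6} = v_{1}  →  sig = (2;(1))
  P = {0,7}:  v_{0} + v_{7} = v_{4}  →  sig = (2;(1))
  P = {1,2}:  v_{1} + v_{2} = v_{6}  →  sig = (2;(1))
  P = {1,3}:  v_{1} + v_{3} = v_{0}  →  sig = (2;(1))
  P = {2,4}:  v_{2} + v_{4} = v_{7}  →  sig = (2;(1))
  P = {2,5}:  v_{2} + v_{5} = v_{3}  →  sig = (2;(1))
  P = {2,6}:  v_{2} + v_{6} = v_{4}  →  sig = (2;(1))
  P = {3,4}:  v_{3} + v_{4} = v_{2}  →  sig = (2;(1))
  P = {5,6}:  v_{5} + v_{6} = v_{0}  →  sig = (2;(1))
  P = {5,7}:  v_{5} + v_{7} = v_{2}  →  sig = (2;(1))
  P = {1,7}:  v_{1} + v_{7} = v_{4} + v_{6}  →  sig = (2;(1,1))
  P = {1,4}:  v_{1} + v_{4} = 2·v_{6}  →  sig = (2;(2))
  P = {1,5}:  v_{1} + v_{5} = 2·v_{0}  →  sig = (2;(2))
  P = {3,7}:  v_{3} + v_{7} = 2·v_{2}  →  sig = (2;(2))
  P = {6,7}:  v_{6} + v_{7} = 2·v_{4}  →  sig = (2;(2))

so the primitive-relation signature multiset is
    |P|=2: 20 collections, coeffs (), (), (), (1), (1), (1), (1), (1), (1), (1), (1), (1), (1), (1), (1), (1,1), (2), (2), (2), (2)


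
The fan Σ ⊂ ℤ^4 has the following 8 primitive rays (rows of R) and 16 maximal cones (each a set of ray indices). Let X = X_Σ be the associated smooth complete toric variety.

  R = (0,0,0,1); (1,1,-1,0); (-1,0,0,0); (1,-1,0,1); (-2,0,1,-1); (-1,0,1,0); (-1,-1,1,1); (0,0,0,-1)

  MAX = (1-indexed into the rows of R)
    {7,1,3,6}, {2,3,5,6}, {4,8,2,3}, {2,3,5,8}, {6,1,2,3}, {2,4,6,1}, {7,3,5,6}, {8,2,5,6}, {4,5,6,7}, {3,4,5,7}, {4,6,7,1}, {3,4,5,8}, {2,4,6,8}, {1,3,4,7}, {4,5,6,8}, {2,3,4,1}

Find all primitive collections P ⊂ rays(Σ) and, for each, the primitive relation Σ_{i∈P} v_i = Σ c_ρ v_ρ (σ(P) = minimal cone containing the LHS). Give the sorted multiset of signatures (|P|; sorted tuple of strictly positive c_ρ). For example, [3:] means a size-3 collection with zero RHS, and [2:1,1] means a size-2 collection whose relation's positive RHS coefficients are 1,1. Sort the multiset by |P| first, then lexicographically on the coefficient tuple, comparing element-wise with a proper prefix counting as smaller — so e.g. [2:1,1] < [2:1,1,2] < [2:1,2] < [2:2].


The 7 primitive collections of Σ (r=8, n=4):

  P = {1,8}:  v_{1} + v_{8} = 0  →  sig = [2:]
  P = {2,7}:  v_{2} + v_{7} = v_{1}  →  sig = [2:1]
  P = {1,5}:  v_{1} + v_{5} = v_{3} + v_{6}  →  sig = [2:1,1]
  P = {7,8}:  v_{7} + v_{8} = v_{4} + v_{5}  →  sig = [2:1,1]
  P = {2,4,5}:  v_{2} + v_{4} + v_{5} = 0  →  sig = [3:]
  P = {3,4,6}:  v_{3} + v_{4} + v_{6} = v_{7}  →  sig = [3:1]
  P = {3,6,8}:  v_{3} + v_{6} + v_{8} = v_{5}  →  sig = [3:1]

Sorted signature multiset PRS(X):
{ [2:],  [2:1],  [2:1,1] ×2,  [3:],  [3:1] ×2 }
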